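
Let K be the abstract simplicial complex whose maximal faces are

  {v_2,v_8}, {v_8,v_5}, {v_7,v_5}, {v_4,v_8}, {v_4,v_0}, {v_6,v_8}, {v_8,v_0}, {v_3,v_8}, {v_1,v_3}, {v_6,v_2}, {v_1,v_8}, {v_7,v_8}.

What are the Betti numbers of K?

We work with the vertex ordering v_0 < v_1 < v_2 < v_3 < v_4 < v_5 < v_6 < v_7 < v_8. The simplices of K, each written with vertices in increasing order, are:

  0-simplices (9): [v_0], [v_1], [v_2], [v_3], [v_4], [v_5], [v_6], [v_7], [v_8]
  1-simplices (12): [v_0,v_4], [v_0,v_8], [v_1,v_3], [v_1,v_8], [v_2,v_6], [v_2,v_8], [v_3,v_8], [v_4,v_8], [v_5,v_7], [v_5,v_8], [v_6,v_8], [v_7,v_8]

Hence C_0 ≅ Z^9, C_1 ≅ Z^12.

Boundary ∂_1: C_1 → C_0 is given by ∂[p,q] = [q] − [p]. For instance
  ∂[v_1,v_8] = [v_8] − [v_1].
The 9×12 boundary matrix has rank 8 and Smith normal form diag(1,1,1,1,1,1,1,1).

Computing H_k = (kernel of ∂_k) / (image of ∂_{k+1}):

  H_0: rank C_0 − rank ∂_1 = 9 − 8 = 1, and the invariant factors of ∂_1 are all 1, so H_0 = Z.
  H_1: rank ker ∂_1 − rank ∂_2 = (12 − 8) − 0 = 4, and there is no ∂_2, so H_1 = Z^4.

As a check, the Euler characteristic is 9 − 12 = -3, which agrees with 1 − 4 = -3.

Hence the Betti numbers are b_0 = 1, b_1 = 4.

b_0 = 1, b_1 = 4.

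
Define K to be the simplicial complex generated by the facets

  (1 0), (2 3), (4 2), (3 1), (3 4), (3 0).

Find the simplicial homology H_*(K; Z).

H_0 ≅ Z,  H_1 ≅ Z^2.

Order the vertices as 0 < 1 < 2 < 3 < 4. Listing each simplex with vertices in this order, K has dimension 1 with simplices:

  0-simplices (5): [0], [1], [2], [3], [4]
  1-simplices (6): [0,1], [0,3], [1,3], [2,3], [2,4], [3,4]

giving chain groups C_0 ≅ Z^5, C_1 ≅ Z^6.

∂_1: C_1 → C_0 maps an edge to its endpoints' difference, ∂[p,q] = q − p. For instance
  ∂[0,3] = [3] − [0].
The resulting 5×6 matrix has rank 4, and its Smith normal form has invariant factors (1,1,1,1).

Reading off H_k = ker ∂_k / im ∂_{k+1}:

  H_0: rank C_0 − rank ∂_1 = 5 − 4 = 1, and the invariant factors of ∂_1 are all 1, so H_0 = Z.
  H_1: rank ker ∂_1 − rank ∂_2 = (6 − 4) − 0 = 2, and there is no ∂_2, so H_1 = Z^2.

As a check, the Euler characteristic is 5 − 6 = -1, which agrees with 1 − 2 = -1.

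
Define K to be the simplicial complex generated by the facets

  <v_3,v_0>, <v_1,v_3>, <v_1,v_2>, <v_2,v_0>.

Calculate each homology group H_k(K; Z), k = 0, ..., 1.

H_0 = Z,  H_1 = Z.

We work with the vertex ordering v_0 < v_1 < v_2 < v_3. The simplices of K, each written with vertices in increasing order, are:

  0-simplices (4): [v_0], [v_1], [v_2], [v_3]
  1-simplices (4): [v_0,v_2], [v_0,v_3], [v_1,v_2], [v_1,v_3]

so the chain groups are C_0 ≅ Z^4, C_1 ≅ Z^4.

The boundary map ∂_1: C_1 → C_0 maps an edge to its endpoints' difference, ∂[p,q] = q − p. For instance
  ∂[v_1,v_3] = [v_3] − [v_1].
This gives a 4×4 integer matrix of rank 3; reducing to Smith normal form yields diagonal entries (1,1,1).

Now H_k = ker ∂_k / im ∂_{k+1}, so:

  H_0: rank C_0 − rank ∂_1 = 4 − 3 = 1, and the invariant factors of ∂_1 are all 1, so H_0 ≅ Z.
  H_1: rank ker ∂_1 − rank ∂_2 = (4 − 3) − 0 = 1, and there is no ∂_2, so H_1 ≅ Z.

As a check, the Euler characteristic is 4 − 4 = 0, which agrees with 1 − 1 = 0.
(K is a triangulation of the circle S^1.)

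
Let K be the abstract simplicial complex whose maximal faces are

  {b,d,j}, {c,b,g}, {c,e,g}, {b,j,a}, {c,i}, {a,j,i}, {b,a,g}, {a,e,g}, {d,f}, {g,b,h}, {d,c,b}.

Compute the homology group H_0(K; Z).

Fix the vertex order a < b < c < d < e < f < g < h < i < j and write every simplex with vertices in increasing order. Then dim K = 2 and the simplices of K are:

  0-simplices (10): a, b, c, d, e, f, g, h, i, j
  1-simplices (19): ab, ae, ag, ai, aj, bc, bd, bg, bh, bj, cd, ce, cg, ci, df, dj, eg, gh, ij
  2-simplices (9): abg, abj, aeg, aij, bcd, bcg, bdj, bgh, ceg

so the chain groups are C_0 ≅ Z^10, C_1 ≅ Z^19, C_2 ≅ Z^9.

Boundary ∂_1: C_1 → C_0 is given by ∂[p,q] = [q] − [p].
The 10×19 boundary matrix has rank 9 and Smith normal form diag(1,1,1,1,1,1,1,1,1).

The boundary map ∂_2: C_2 → C_1 sends each 2-simplex [p,q,r] to [q,r] − [p,r] + [p,q]. For instance
  ∂bcg = cg − bg + bc,
  ∂bgh = gh − bh + bg.
As a 19×9 matrix over Z this has rank 9, with invariant factors (1,1,1,1,1,1,1,1,1).

Now H_k = ker ∂_k / im ∂_{k+1}, so:

  H_0: rank C_0 − rank ∂_1 = 10 − 9 = 1, and the invariant factors of ∂_1 are all 1, so H_0 = Z.

H_0 ≅ Z.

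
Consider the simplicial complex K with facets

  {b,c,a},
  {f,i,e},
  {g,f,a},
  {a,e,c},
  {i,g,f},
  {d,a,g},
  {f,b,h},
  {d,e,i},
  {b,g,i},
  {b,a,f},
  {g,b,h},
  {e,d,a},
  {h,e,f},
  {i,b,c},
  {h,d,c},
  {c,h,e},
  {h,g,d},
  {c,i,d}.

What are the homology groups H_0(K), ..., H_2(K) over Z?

H_0 = Z,  H_1 = Z ⊕ Z/2,  H_2 = 0.

We work with the vertex ordering a < b < c < d < e < f < g < h < i. The simplices of K, each written with vertices in increasing order, are:

  0-simplices (9): a, b, c, d, e, f, g, h, i
  1-simplices (27): ab, ac, ad, ae, af, ag, bc, bf, bg, bh, bi, cd, ce, ch, ci, de, dg, dh, di, ef, eh, ei, fg, fh, fi, gh, gi
  2-simplices (18): abc, abf, ace, ade, adg, afg, bci, bfh, bgh, bgi, cdh, cdi, ceh, dei, dgh, efh, efi, fgi

giving chain groups C_0 ≅ Z^9, C_1 ≅ Z^27, C_2 ≅ Z^18.

Boundary ∂_1: C_1 → C_0 maps an edge to its endpoints' difference, ∂[p,q] = q − p.
As a 9×27 matrix over Z this has rank 8, with invariant factors (1,1,1,1,1,1,1,1).

∂_2: C_2 → C_1 acts by ∂[p,q,r] = [q,r] − [p,r] + [p,q]. For instance
  ∂abf = bf − af + ab,
  ∂bgi = gi − bi + bg.
As a 27×18 matrix over Z this has rank 18, with invariant factors (1,1,1,1,1,1,1,1,1,1,1,1,1,1,1,1,1,2).

Computing H_k = (kernel of ∂_k) / (image of ∂_{k+1}):

  H_0: rank C_0 − rank ∂_1 = 9 − 8 = 1, and the invariant factors of ∂_1 are all 1, so H_0 = Z.
  H_1: rank ker ∂_1 − rank ∂_2 = (27 − 8) − 18 = 1, and ∂_2 has invariant factor 2 > 1, so H_1 = Z ⊕ Z/2.
  H_2: rank ker ∂_2 − rank ∂_3 = (18 − 18) − 0 = 0, and there is no ∂_3, so H_2 = 0.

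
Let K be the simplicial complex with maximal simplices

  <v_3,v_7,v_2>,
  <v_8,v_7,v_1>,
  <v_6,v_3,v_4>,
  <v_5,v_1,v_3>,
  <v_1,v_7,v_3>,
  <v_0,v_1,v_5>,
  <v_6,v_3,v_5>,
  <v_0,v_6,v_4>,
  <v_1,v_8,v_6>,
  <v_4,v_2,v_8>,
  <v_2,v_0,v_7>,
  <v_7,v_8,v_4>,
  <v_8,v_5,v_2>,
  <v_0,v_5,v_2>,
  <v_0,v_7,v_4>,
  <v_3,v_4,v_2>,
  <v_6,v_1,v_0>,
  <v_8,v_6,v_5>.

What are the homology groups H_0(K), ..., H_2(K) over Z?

Take the total order v_0 < v_1 < v_2 < v_3 < v_4 < v_5 < v_6 < v_7 < v_8 on the vertex set. Then K (dimension 2) consists of the simplices:

  0-simplices (9): [v_0], [v_1], [v_2], [v_3], [v_4], [v_5], [v_6], [v_7], [v_8]
  1-simplices (27): (27 of them)
  2-simplices (18): (18 of them)

Hence C_0 ≅ Z^9, C_1 ≅ Z^27, C_2 ≅ Z^18.

∂_1: C_1 → C_0 is given by ∂[p,q] = [q] − [p]. For instance
  ∂[v_1,v_8] = [v_8] − [v_1].
The 9×27 boundary matrix has rank 8 and Smith normal form diag(1,1,1,1,1,1,1,1).

Boundary ∂_2: C_2 → C_1 acts by ∂[p,q,r] = [q,r] − [p,r] + [p,q]. For instance
  ∂[v_0,v_4,v_6] = [v_4,v_6] − [v_0,v_6] + [v_0,v_4],
  ∂[v_0,v_1,v_5] = [v_1,v_5] − [v_0,v_5] + [v_0,v_1].
The resulting 27×18 matrix has rank 18, and its Smith normal form has invariant factors (1,1,1,1,1,1,1,1,1,1,1,1,1,1,1,1,1,2).

From H_k ≅ ker(∂_k) / im(∂_{k+1}) we obtain:

  H_0: rank C_0 − rank ∂_1 = 9 − 8 = 1, and the invariant factors of ∂_1 are all 1, so H_0 = Z.
  H_1: rank ker ∂_1 − rank ∂_2 = (27 − 8) − 18 = 1, and ∂_2 has invariant factor 2 > 1, so H_1 = Z ⊕ Z/2.
  H_2: rank ker ∂_2 − rank ∂_3 = (18 − 18) − 0 = 0, and there is no ∂_3, so H_2 = 0.

As a check, the Euler characteristic is 9 − 27 + 18 = 0, which agrees with 1 − 1 + 0 = 0.

H_0 = Z,  H_1 = Z ⊕ Z/2,  H_2 = 0.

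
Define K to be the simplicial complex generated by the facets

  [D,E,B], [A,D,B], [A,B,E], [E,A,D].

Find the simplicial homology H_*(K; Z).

Order the vertices as A < B < D < E. Listing each simplex with vertices in this order, K has dimension 2 with simplices:

  0-simplices (4): A, B, D, E
  1-simplices (6): AB, AD, AE, BD, BE, DE
  2-simplices (4): ABD, ABE, ADE, BDE

giving chain groups C_0 ≅ Z^4, C_1 ≅ Z^6, C_2 ≅ Z^4.

The boundary map ∂_1: C_1 → C_0 maps an edge to its endpoints' difference, ∂[p,q] = q − p. For instance
  ∂AB = B − A.
This gives a 4×6 integer matrix of rank 3; reducing to Smith normal form yields diagonal entries (1,1,1).

The boundary map ∂_2: C_2 → C_1 maps a triangle to the signed sum of its edges. For instance
  ∂BDE = DE − BE + BD,
  ∂ABE = BE − AE + AB.
The 6×4 boundary matrix has rank 3 and Smith normal form diag(1,1,1).

Reading off H_k = ker ∂_k / im ∂_{k+1}:

  H_0: rank C_0 − rank ∂_1 = 4 − 3 = 1, and the invariant factors of ∂_1 are all 1, so H_0 ≅ Z.
  H_1: rank ker ∂_1 − rank ∂_2 = (6 − 3) − 3 = 0, and the invariant factors of ∂_2 are all 1, so H_1 ≅ 0.
  H_2: rank ker ∂_2 − rank ∂_3 = (4 − 3) − 0 = 1, and there is no ∂_3, so H_2 ≅ Z.

(K is a triangulation of the 2-sphere S^2.)

H_0 = Z,  H_1 = 0,  H_2 = Z.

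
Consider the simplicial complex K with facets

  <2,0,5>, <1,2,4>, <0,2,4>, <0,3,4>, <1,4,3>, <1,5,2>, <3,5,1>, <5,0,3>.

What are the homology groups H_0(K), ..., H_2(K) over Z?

We work with the vertex ordering 0 < 1 < 2 < 3 < 4 < 5. The simplices of K, each written with vertices in increasing order, are:

  0-simplices (6): [0], [1], [2], [3], [4], [5]
  1-simplices (12): [0,2], [0,3], [0,4], [0,5], [1,2], [1,3], [1,4], [1,5], [2,4], [2,5], [3,4], [3,5]
  2-simplices (8): [0,2,4], [0,2,5], [0,3,4], [0,3,5], [1,2,4], [1,2,5], [1,3,4], [1,3,5]

Hence C_0 ≅ Z^6, C_1 ≅ Z^12, C_2 ≅ Z^8.

Boundary ∂_1: C_1 → C_0 maps an edge to its endpoints' difference, ∂[p,q] = q − p. For instance
  ∂[0,2] = [2] − [0].
As a 6×12 matrix over Z this has rank 5, with invariant factors (1,1,1,1,1).

∂_2: C_2 → C_1 sends each 2-simplex [p,q,r] to [q,r] − [p,r] + [p,q]. For instance
  ∂[0,2,4] = [2,4] − [0,4] + [0,2],
  ∂[1,2,5] = [2,5] − [1,5] + [1,2].
The resulting 12×8 matrix has rank 7, and its Smith normal form has invariant factors (1,1,1,1,1,1,1).

Computing H_k = (kernel of ∂_k) / (image of ∂_{k+1}):

  H_0: rank C_0 − rank ∂_1 = 6 − 5 = 1, and the invariant factors of ∂_1 are all 1, so H_0 ≅ Z.
  H_1: rank ker ∂_1 − rank ∂_2 = (12 − 5) − 7 = 0, and the invariant factors of ∂_2 are all 1, so H_1 ≅ 0.
  H_2: rank ker ∂_2 − rank ∂_3 = (8 − 7) − 0 = 1, and there is no ∂_3, so H_2 ≅ Z.

(K is a triangulation of the 2-sphere S^2.)

H_0 ≅ Z,  H_1 = 0,  H_2 ≅ Z.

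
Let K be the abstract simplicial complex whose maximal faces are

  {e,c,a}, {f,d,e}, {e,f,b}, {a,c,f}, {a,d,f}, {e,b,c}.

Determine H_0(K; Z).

Take the total order a < b < c < d < e < f on the vertex set. Then K (dimension 2) consists of the simplices:

  0-simplices (6): a, b, c, d, e, f
  1-simplices (12): ac, ad, ae, af, bc, be, bf, ce, cf, de, df, ef
  2-simplices (6): ace, acf, adf, bce, bef, def

so the chain groups are C_0 ≅ Z^6, C_1 ≅ Z^12, C_2 ≅ Z^6.

Boundary ∂_1: C_1 → C_0 maps an edge to its endpoints' difference, ∂[p,q] = q − p.
As a 6×12 matrix over Z this has rank 5, with invariant factors (1,1,1,1,1).

The boundary map ∂_2: C_2 → C_1 acts by ∂[p,q,r] = [q,r] − [p,r] + [p,q]. For instance
  ∂bce = ce − be + bc,
  ∂adf = df − af + ad.
As a 12×6 matrix over Z this has rank 6, with invariant factors (1,1,1,1,1,1).

Computing H_k = (kernel of ∂_k) / (image of ∂_{k+1}):

  H_0: rank C_0 − rank ∂_1 = 6 − 5 = 1, and the invariant factors of ∂_1 are all 1, so H_0 = Z.

(K is a triangulation of the cylinder S^1 x I.)

H_0 = Z.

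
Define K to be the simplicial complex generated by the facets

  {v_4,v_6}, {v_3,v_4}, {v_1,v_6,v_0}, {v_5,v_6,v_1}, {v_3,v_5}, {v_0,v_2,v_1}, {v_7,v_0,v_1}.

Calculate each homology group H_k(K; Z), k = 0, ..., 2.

Fix the vertex order v_0 < v_1 < v_2 < v_3 < v_4 < v_5 < v_6 < v_7 and write every simplex with vertices in increasing order. Then dim K = 2 and the simplices of K are:

  0-simplices (8): [v_0], [v_1], [v_2], [v_3], [v_4], [v_5], [v_6], [v_7]
  1-simplices (12): [v_0,v_1], [v_0,v_2], [v_0,v_6], [v_0,v_7], [v_1,v_2], [v_1,v_5], [v_1,v_6], [v_1,v_7], [v_3,v_4], [v_3,v_5], [v_4,v_6], [v_5,v_6]
  2-simplices (4): [v_0,v_1,v_2], [v_0,v_1,v_6], [v_0,v_1,v_7], [v_1,v_5,v_6]

so the chain groups are C_0 ≅ Z^8, C_1 ≅ Z^12, C_2 ≅ Z^4.

The boundary map ∂_1: C_1 → C_0 is given by ∂[p,q] = [q] − [p]. For instance
  ∂[v_3,v_5] = [v_5] − [v_3].
This gives a 8×12 integer matrix of rank 7; reducing to Smith normal form yields diagonal entries (1,1,1,1,1,1,1).

The boundary map ∂_2: C_2 → C_1 acts by ∂[p,q,r] = [q,r] − [p,r] + [p,q]. For instance
  ∂[v_0,v_1,v_2] = [v_1,v_2] − [v_0,v_2] + [v_0,v_1],
  ∂[v_0,v_1,v_7] = [v_1,v_7] − [v_0,v_7] + [v_0,v_1].
The resulting 12×4 matrix has rank 4, and its Smith normal form has invariant factors (1,1,1,1).

Now H_k = ker ∂_k / im ∂_{k+1}, so:

  H_0: rank C_0 − rank ∂_1 = 8 − 7 = 1, and the invariant factors of ∂_1 are all 1, so H_0 = Z.
  H_1: rank ker ∂_1 − rank ∂_2 = (12 − 7) − 4 = 1, and the invariant factors of ∂_2 are all 1, so H_1 = Z.
  H_2: rank ker ∂_2 − rank ∂_3 = (4 − 4) − 0 = 0, and there is no ∂_3, so H_2 = 0.

As a check, the Euler characteristic is 8 − 12 + 4 = 0, which agrees with 1 − 1 + 0 = 0.

H_0 ≅ Z,  H_1 ≅ Z,  H_2 = 0.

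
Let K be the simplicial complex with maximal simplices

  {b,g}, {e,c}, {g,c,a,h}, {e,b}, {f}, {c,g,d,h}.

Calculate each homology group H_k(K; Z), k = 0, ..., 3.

H_0 = Z^2,  H_1 = Z,  H_2 = 0,  H_3 = 0.

Order the vertices as a < b < c < d < e < f < g < h. Listing each simplex with vertices in this order, K has dimension 3 with simplices:

  0-simplices (8): a, b, c, d, e, f, g, h
  1-simplices (12): ac, ag, ah, be, bg, cd, ce, cg, ch, dg, dh, gh
  2-simplices (7): acg, ach, agh, cdg, cdh, cgh, dgh
  3-simplices (2): acgh, cdgh

so the chain groups are C_0 ≅ Z^8, C_1 ≅ Z^12, C_2 ≅ Z^7, C_3 ≅ Z^2.

∂_1: C_1 → C_0 sends each edge [p,q] (with p < q) to q − p. For instance
  ∂ce = e − c.
This gives a 8×12 integer matrix of rank 6; reducing to Smith normal form yields diagonal entries (1,1,1,1,1,1).

∂_2: C_2 → C_1 maps a triangle to the signed sum of its edges. For instance
  ∂acg = cg − ag + ac,
  ∂cdh = dh − ch + cd.
The 12×7 boundary matrix has rank 5 and Smith normal form diag(1,1,1,1,1).

The boundary map ∂_3: C_3 → C_2 sends each 3-simplex σ to the alternating sum Σ_i (−1)^i (σ with its i-th vertex removed). For instance
  ∂acgh = cgh − agh + ach − acg,
  ∂cdgh = dgh − cgh + cdh − cdg.
As a 7×2 matrix over Z this has rank 2, with invariant factors (1,1).

From H_k ≅ ker(∂_k) / im(∂_{k+1}) we obtain:

  H_0: rank C_0 − rank ∂_1 = 8 − 6 = 2, and the invariant factors of ∂_1 are all 1, so H_0 ≅ Z^2.
  H_1: rank ker ∂_1 − rank ∂_2 = (12 − 6) − 5 = 1, and the invariant factors of ∂_2 are all 1, so H_1 ≅ Z.
  H_2: rank ker ∂_2 − rank ∂_3 = (7 − 5) − 2 = 0, and the invariant factors of ∂_3 are all 1, so H_2 ≅ 0.
  H_3: rank ker ∂_3 − rank ∂_4 = (2 − 2) − 0 = 0, and there is no ∂_4, so H_3 ≅ 0.

As a check, the Euler characteristic is 8 − 12 + 7 − 2 = 1, which agrees with 2 − 1 + 0 − 0 = 1.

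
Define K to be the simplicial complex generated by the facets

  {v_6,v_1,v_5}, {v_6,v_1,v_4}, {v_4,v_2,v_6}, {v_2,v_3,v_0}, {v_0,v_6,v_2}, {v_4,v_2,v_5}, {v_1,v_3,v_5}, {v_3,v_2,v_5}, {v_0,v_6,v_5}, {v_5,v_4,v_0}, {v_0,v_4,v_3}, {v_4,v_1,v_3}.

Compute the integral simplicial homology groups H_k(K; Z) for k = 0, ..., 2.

Order the vertices as v_0 < v_1 < v_2 < v_3 < v_4 < v_5 < v_6. Listing each simplex with vertices in this order, K has dimension 2 with simplices:

  0-simplices (7): [v_0], [v_1], [v_2], [v_3], [v_4], [v_5], [v_6]
  1-simplices (18): (18 of them)
  2-simplices (12): (12 of them)

Hence C_0 ≅ Z^7, C_1 ≅ Z^18, C_2 ≅ Z^12.

Boundary ∂_1: C_1 → C_0 maps an edge to its endpoints' difference, ∂[p,q] = q − p.
As a 7×18 matrix over Z this has rank 6, with invariant factors (1,1,1,1,1,1).

∂_2: C_2 → C_1 acts by ∂[p,q,r] = [q,r] − [p,r] + [p,q]. For instance
  ∂[v_0,v_4,v_5] = [v_4,v_5] − [v_0,v_5] + [v_0,v_4],
  ∂[v_2,v_3,v_5] = [v_3,v_5] − [v_2,v_5] + [v_2,v_3].
The 18×12 boundary matrix has rank 12 and Smith normal form diag(1,1,1,1,1,1,1,1,1,1,1,2).

Computing H_k = (kernel of ∂_k) / (image of ∂_{k+1}):

  H_0: rank C_0 − rank ∂_1 = 7 − 6 = 1, and the invariant factors of ∂_1 are all 1, so H_0 ≅ Z.
  H_1: rank ker ∂_1 − rank ∂_2 = (18 − 6) − 12 = 0, and ∂_2 has invariant factor 2 > 1, so H_1 ≅ Z/2.
  H_2: rank ker ∂_2 − rank ∂_3 = (12 − 12) − 0 = 0, and there is no ∂_3, so H_2 ≅ 0.

As a check, the Euler characteristic is 7 − 18 + 12 = 1, which agrees with 1 − 0 + 0 = 1.

H_0 = Z,  H_1 = Z/2,  H_2 = 0.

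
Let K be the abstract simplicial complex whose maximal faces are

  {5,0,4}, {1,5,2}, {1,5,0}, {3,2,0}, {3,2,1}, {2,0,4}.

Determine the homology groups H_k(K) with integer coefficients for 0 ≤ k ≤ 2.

H_0 = Z,  H_1 = Z,  H_2 = 0.

We work with the vertex ordering 0 < 1 < 2 < 3 < 4 < 5. The simplices of K, each written with vertices in increasing order, are:

  0-simplices (6): [0], [1], [2], [3], [4], [5]
  1-simplices (12): [0,1], [0,2], [0,3], [0,4], [0,5], [1,2], [1,3], [1,5], [2,3], [2,4], [2,5], [4,5]
  2-simplices (6): [0,1,5], [0,2,3], [0,2,4], [0,4,5], [1,2,3], [1,2,5]

Hence C_0 ≅ Z^6, C_1 ≅ Z^12, C_2 ≅ Z^6.

∂_1: C_1 → C_0 sends each edge [p,q] (with p < q) to q − p.
As a 6×12 matrix over Z this has rank 5, with invariant factors (1,1,1,1,1).

∂_2: C_2 → C_1 sends each 2-simplex [p,q,r] to [q,r] − [p,r] + [p,q]. For instance
  ∂[0,2,3] = [2,3] − [0,3] + [0,2],
  ∂[1,2,5] = [2,5] − [1,5] + [1,2].
The resulting 12×6 matrix has rank 6, and its Smith normal form has invariant factors (1,1,1,1,1,1).

From H_k ≅ ker(∂_k) / im(∂_{k+1}) we obtain:

  H_0: rank C_0 − rank ∂_1 = 6 − 5 = 1, and the invariant factors of ∂_1 are all 1, so H_0 = Z.
  H_1: rank ker ∂_1 − rank ∂_2 = (12 − 5) − 6 = 1, and the invariant factors of ∂_2 are all 1, so H_1 = Z.
  H_2: rank ker ∂_2 − rank ∂_3 = (6 − 6) − 0 = 0, and there is no ∂_3, so H_2 = 0.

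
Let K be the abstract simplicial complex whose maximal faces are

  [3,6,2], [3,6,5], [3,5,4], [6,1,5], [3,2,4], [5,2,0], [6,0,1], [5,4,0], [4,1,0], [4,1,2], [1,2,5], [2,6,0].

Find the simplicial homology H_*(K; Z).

Fix the vertex order 0 < 1 < 2 < 3 < 4 < 5 < 6 and write every simplex with vertices in increasing order. Then dim K = 2 and the simplices of K are:

  0-simplices (7): [0], [1], [2], [3], [4], [5], [6]
  1-simplices (18): [0,1], [0,2], [0,4], [0,5], [0,6], [1,2], [1,4], [1,5], [1,6], [2,3], [2,4], [2,5], [2,6], [3,4], [3,5], [3,6], [4,5], [5,6]
  2-simplices (12): [0,1,4], [0,1,6], [0,2,5], [0,2,6], [0,4,5], [1,2,4], [1,2,5], [1,5,6], [2,3,4], [2,3,6], [3,4,5], [3,5,6]

so the chain groups are C_0 ≅ Z^7, C_1 ≅ Z^18, C_2 ≅ Z^12.

Boundary ∂_1: C_1 → C_0 is given by ∂[p,q] = [q] − [p].
This gives a 7×18 integer matrix of rank 6; reducing to Smith normal form yields diagonal entries (1,1,1,1,1,1).

The boundary map ∂_2: C_2 → C_1 maps a triangle to the signed sum of its edges. For instance
  ∂[0,2,5] = [2,5] − [0,5] + [0,2],
  ∂[2,3,6] = [3,6] − [2,6] + [2,3].
The resulting 18×12 matrix has rank 12, and its Smith normal form has invariant factors (1,1,1,1,1,1,1,1,1,1,1,2).

From H_k ≅ ker(∂_k) / im(∂_{k+1}) we obtain:

  H_0: rank C_0 − rank ∂_1 = 7 − 6 = 1, and the invariant factors of ∂_1 are all 1, so H_0 = Z.
  H_1: rank ker ∂_1 − rank ∂_2 = (18 − 6) − 12 = 0, and ∂_2 has invariant factor 2 > 1, so H_1 = Z/2.
  H_2: rank ker ∂_2 − rank ∂_3 = (12 − 12) − 0 = 0, and there is no ∂_3, so H_2 = 0.

As a check, the Euler characteristic is 7 − 18 + 12 = 1, which agrees with 1 − 0 + 0 = 1.
(K is a triangulation of the real projective plane RP^2.)

H_0 = Z,  H_1 = Z/2,  H_2 = 0.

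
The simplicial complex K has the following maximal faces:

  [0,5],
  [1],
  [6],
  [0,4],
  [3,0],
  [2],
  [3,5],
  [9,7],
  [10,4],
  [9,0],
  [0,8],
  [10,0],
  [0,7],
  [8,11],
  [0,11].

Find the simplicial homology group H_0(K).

H_0 ≅ Z^4.

We work with the vertex ordering 0 < 1 < 2 < 3 < 4 < 5 < 6 < 7 < 8 < 9 < 10 < 11. The simplices of K, each written with vertices in increasing order, are:

  0-simplices (12): [0], [1], [2], [3], [4], [5], [6], [7], [8], [9], [10], [11]
  1-simplices (12): [0,3], [0,4], [0,5], [0,7], [0,8], [0,9], [0,10], [0,11], [3,5], [4,10], [7,9], [8,11]

Hence C_0 ≅ Z^12, C_1 ≅ Z^12.

Boundary ∂_1: C_1 → C_0 sends each edge [p,q] (with p < q) to q − p.
The resulting 12×12 matrix has rank 8, and its Smith normal form has invariant factors (1,1,1,1,1,1,1,1).

From H_k ≅ ker(∂_k) / im(∂_{k+1}) we obtain:

  H_0: rank C_0 − rank ∂_1 = 12 − 8 = 4, and the invariant factors of ∂_1 are all 1, so H_0 ≅ Z^4.

(K is a triangulation of the disjoint union of a wedge of 4 circles and a set of 3 points.)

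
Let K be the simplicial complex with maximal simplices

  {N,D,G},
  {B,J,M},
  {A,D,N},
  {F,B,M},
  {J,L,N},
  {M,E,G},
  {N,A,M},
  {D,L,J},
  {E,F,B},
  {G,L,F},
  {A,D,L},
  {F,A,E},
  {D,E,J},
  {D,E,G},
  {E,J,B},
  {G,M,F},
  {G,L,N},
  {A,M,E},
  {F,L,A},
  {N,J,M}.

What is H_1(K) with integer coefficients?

Take the total order A < B < D < E < F < G < J < L < M < N on the vertex set. Then K (dimension 2) consists of the simplices:

  0-simplices (10): A, B, D, E, F, G, J, L, M, N
  1-simplices (30): AD, AE, AF, AL, AM, AN, BE, BF, BJ, BM, DE, DG, DJ, DL, DN, EF, EG, EJ, EM, FG, FL, FM, GL, GM, GN, JL, JM, JN, LN, MN
  2-simplices (20): ADL, ADN, AEF, AEM, AFL, AMN, BEF, BEJ, BFM, BJM, DEG, DEJ, DGN, DJL, EGM, FGL, FGM, GLN, JLN, JMN

so the chain groups are C_0 ≅ Z^10, C_1 ≅ Z^30, C_2 ≅ Z^20.

Boundary ∂_1: C_1 → C_0 maps an edge to its endpoints' difference, ∂[p,q] = q − p. For instance
  ∂EG = G − E.
The resulting 10×30 matrix has rank 9, and its Smith normal form has invariant factors (1,1,1,1,1,1,1,1,1).

∂_2: C_2 → C_1 sends each 2-simplex [p,q,r] to [q,r] − [p,r] + [p,q]. For instance
  ∂BEJ = EJ − BJ + BE,
  ∂ADL = DL − AL + AD.
This gives a 30×20 integer matrix of rank 20; reducing to Smith normal form yields diagonal entries (1,1,1,1,1,1,1,1,1,1,1,1,1,1,1,1,1,1,1,2).

Now H_k = ker ∂_k / im ∂_{k+1}, so:

  H_1: rank ker ∂_1 − rank ∂_2 = (30 − 9) − 20 = 1, and ∂_2 has invariant factor 2 > 1, so H_1 ≅ Z × Z/2.

H_1 = Z × Z/2.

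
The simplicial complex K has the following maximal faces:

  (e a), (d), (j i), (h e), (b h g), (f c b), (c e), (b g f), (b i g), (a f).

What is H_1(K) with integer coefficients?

H_1 ≅ Z^2.

Fix the vertex order a < b < c < d < e < f < g < h < i < j and write every simplex with vertices in increasing order. Then dim K = 2 and the simplices of K are:

  0-simplices (10): a, b, c, d, e, f, g, h, i, j
  1-simplices (14): ae, af, bc, bf, bg, bh, bi, ce, cf, eh, fg, gh, gi, ij
  2-simplices (4): bcf, bfg, bgh, bgi

so the chain groups are C_0 ≅ Z^10, C_1 ≅ Z^14, C_2 ≅ Z^4.

∂_1: C_1 → C_0 sends each edge [p,q] (with p < q) to q − p. For instance
  ∂gi = i − g.
The resulting 10×14 matrix has rank 8, and its Smith normal form has invariant factors (1,1,1,1,1,1,1,1).

The boundary map ∂_2: C_2 → C_1 acts by ∂[p,q,r] = [q,r] − [p,r] + [p,q]. For instance
  ∂bgh = gh − bh + bg,
  ∂bfg = fg − bg + bf.
The 14×4 boundary matrix has rank 4 and Smith normal form diag(1,1,1,1).

Reading off H_k = ker ∂_k / im ∂_{k+1}:

  H_1: rank ker ∂_1 − rank ∂_2 = (14 − 8) − 4 = 2, and the invariant factors of ∂_2 are all 1, so H_1 ≅ Z^2.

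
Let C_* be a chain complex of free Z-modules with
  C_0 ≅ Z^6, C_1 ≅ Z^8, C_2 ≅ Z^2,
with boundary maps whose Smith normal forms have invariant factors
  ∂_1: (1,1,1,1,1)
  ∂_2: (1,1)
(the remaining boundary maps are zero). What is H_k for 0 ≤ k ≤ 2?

H_0: b_0 = 6 − 0 − 5 = 1; torsion from ∂_1 factors > 1: none. So H_0 = Z.
H_1: b_1 = 8 − 5 − 2 = 1; torsion from ∂_2 factors > 1: none. So H_1 = Z.
H_2: b_2 = 2 − 2 − 0 = 0; torsion from ∂_3 factors > 1: none. So H_2 = 0.

H_0 = Z,  H_1 = Z,  H_2 = 0.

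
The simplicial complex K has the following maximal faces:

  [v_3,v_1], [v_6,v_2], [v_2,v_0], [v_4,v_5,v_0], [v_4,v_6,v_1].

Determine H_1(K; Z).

H_1 = Z.

Take the total order v_0 < v_1 < v_2 < v_3 < v_4 < v_5 < v_6 on the vertex set. Then K (dimension 2) consists of the simplices:

  0-simplices (7): [v_0], [v_1], [v_2], [v_3], [v_4], [v_5], [v_6]
  1-simplices (9): [v_0,v_2], [v_0,v_4], [v_0,v_5], [v_1,v_3], [v_1,v_4], [v_1,v_6], [v_2,v_6], [v_4,v_5], [v_4,v_6]
  2-simplices (2): [v_0,v_4,v_5], [v_1,v_4,v_6]

Hence C_0 ≅ Z^7, C_1 ≅ Z^9, C_2 ≅ Z^2.

The boundary map ∂_1: C_1 → C_0 sends each edge [p,q] (with p < q) to q − p. For instance
  ∂[v_1,v_4] = [v_4] − [v_1].
The 7×9 boundary matrix has rank 6 and Smith normal form diag(1,1,1,1,1,1).

∂_2: C_2 → C_1 acts by ∂[p,q,r] = [q,r] − [p,r] + [p,q]. For instance
  ∂[v_1,v_4,v_6] = [v_4,v_6] − [v_1,v_6] + [v_1,v_4],
  ∂[v_0,v_4,v_5] = [v_4,v_5] − [v_0,v_5] + [v_0,v_4].
The 9×2 boundary matrix has rank 2 and Smith normal form diag(1,1).

From H_k ≅ ker(∂_k) / im(∂_{k+1}) we obtain:

  H_1: rank ker ∂_1 − rank ∂_2 = (9 − 6) − 2 = 1, and the invariant factors of ∂_2 are all 1, so H_1 = Z.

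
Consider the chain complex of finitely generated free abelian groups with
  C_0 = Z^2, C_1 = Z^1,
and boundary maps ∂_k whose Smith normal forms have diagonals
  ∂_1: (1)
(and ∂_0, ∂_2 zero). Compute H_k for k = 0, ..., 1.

H_0: b_0 = 2 − 0 − 1 = 1; torsion from ∂_1 factors > 1: none. So H_0 = Z.
H_1: b_1 = 1 − 1 − 0 = 0; torsion from ∂_2 factors > 1: none. So H_1 = 0.

H_0 = Z,  H_1 = 0.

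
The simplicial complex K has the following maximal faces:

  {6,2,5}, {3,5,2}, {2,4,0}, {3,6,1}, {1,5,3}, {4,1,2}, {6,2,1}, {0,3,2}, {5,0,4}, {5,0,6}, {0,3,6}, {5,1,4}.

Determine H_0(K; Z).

Fix the vertex order 0 < 1 < 2 < 3 < 4 < 5 < 6 and write every simplex with vertices in increasing order. Then dim K = 2 and the simplices of K are:

  0-simplices (7): [0], [1], [2], [3], [4], [5], [6]
  1-simplices (18): [0,2], [0,3], [0,4], [0,5], [0,6], [1,2], [1,3], [1,4], [1,5], [1,6], [2,3], [2,4], [2,5], [2,6], [3,5], [3,6], [4,5], [5,6]
  2-simplices (12): [0,2,3], [0,2,4], [0,3,6], [0,4,5], [0,5,6], [1,2,4], [1,2,6], [1,3,5], [1,3,6], [1,4,5], [2,3,5], [2,5,6]

so the chain groups are C_0 ≅ Z^7, C_1 ≅ Z^18, C_2 ≅ Z^12.

Boundary ∂_1: C_1 → C_0 sends each edge [p,q] (with p < q) to q − p.
The 7×18 boundary matrix has rank 6 and Smith normal form diag(1,1,1,1,1,1).

The boundary map ∂_2: C_2 → C_1 sends each 2-simplex [p,q,r] to [q,r] − [p,r] + [p,q]. For instance
  ∂[0,3,6] = [3,6] − [0,6] + [0,3],
  ∂[1,2,6] = [2,6] − [1,6] + [1,2].
As a 18×12 matrix over Z this has rank 12, with invariant factors (1,1,1,1,1,1,1,1,1,1,1,2).

Reading off H_k = ker ∂_k / im ∂_{k+1}:

  H_0: rank C_0 − rank ∂_1 = 7 − 6 = 1, and the invariant factors of ∂_1 are all 1, so H_0 ≅ Z.

(K is a triangulation of the real projective plane RP^2.)

H_0 = Z.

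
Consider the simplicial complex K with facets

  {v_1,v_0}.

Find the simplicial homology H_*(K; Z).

We work with the vertex ordering v_0 < v_1. The simplices of K, each written with vertices in increasing order, are:

  0-simplices (2): [v_0], [v_1]
  1-simplices (1): [v_0,v_1]

giving chain groups C_0 ≅ Z^2, C_1 ≅ Z^1.

The boundary map ∂_1: C_1 → C_0 maps an edge to its endpoints' difference, ∂[p,q] = q − p. For instance
  ∂[v_0,v_1] = [v_1] − [v_0].
The 2×1 boundary matrix has rank 1 and Smith normal form diag(1).

Now H_k = ker ∂_k / im ∂_{k+1}, so:

  H_0: rank C_0 − rank ∂_1 = 2 − 1 = 1, and the invariant factors of ∂_1 are all 1, so H_0 = Z.
  H_1: rank ker ∂_1 − rank ∂_2 = (1 − 1) − 0 = 0, and there is no ∂_2, so H_1 = 0.

As a check, the Euler characteristic is 2 − 1 = 1, which agrees with 1 − 0 = 1.

H_0 ≅ Z,  H_1 = 0.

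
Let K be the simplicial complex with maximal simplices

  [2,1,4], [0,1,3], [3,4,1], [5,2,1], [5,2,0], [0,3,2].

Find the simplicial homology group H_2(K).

H_2 ≅ 0.

We work with the vertex ordering 0 < 1 < 2 < 3 < 4 < 5. The simplices of K, each written with vertices in increasing order, are:

  0-simplices (6): [0], [1], [2], [3], [4], [5]
  1-simplices (12): [0,1], [0,2], [0,3], [0,5], [1,2], [1,3], [1,4], [1,5], [2,3], [2,4], [2,5], [3,4]
  2-simplices (6): [0,1,3], [0,2,3], [0,2,5], [1,2,4], [1,2,5], [1,3,4]

Hence C_0 ≅ Z^6, C_1 ≅ Z^12, C_2 ≅ Z^6.

Boundary ∂_1: C_1 → C_0 maps an edge to its endpoints' difference, ∂[p,q] = q − p.
The resulting 6×12 matrix has rank 5, and its Smith normal form has invariant factors (1,1,1,1,1).

∂_2: C_2 → C_1 sends each 2-simplex [p,q,r] to [q,r] − [p,r] + [p,q]. For instance
  ∂[0,2,5] = [2,5] − [0,5] + [0,2],
  ∂[1,3,4] = [3,4] − [1,4] + [1,3].
This gives a 12×6 integer matrix of rank 6; reducing to Smith normal form yields diagonal entries (1,1,1,1,1,1).

Now H_k = ker ∂_k / im ∂_{k+1}, so:

  H_2: rank ker ∂_2 − rank ∂_3 = (6 − 6) − 0 = 0, and there is no ∂_3, so H_2 = 0.

(K is a triangulation of the cylinder S^1 x I.)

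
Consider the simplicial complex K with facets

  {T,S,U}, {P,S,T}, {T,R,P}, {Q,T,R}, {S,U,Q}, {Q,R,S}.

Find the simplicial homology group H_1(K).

Take the total order P < Q < R < S < T < U on the vertex set. Then K (dimension 2) consists of the simplices:

  0-simplices (6): P, Q, R, S, T, U
  1-simplices (12): PR, PS, PT, QR, QS, QT, QU, RS, RT, ST, SU, TU
  2-simplices (6): PRT, PST, QRS, QRT, QSU, STU

Hence C_0 ≅ Z^6, C_1 ≅ Z^12, C_2 ≅ Z^6.

∂_1: C_1 → C_0 is given by ∂[p,q] = [q] − [p].
This gives a 6×12 integer matrix of rank 5; reducing to Smith normal form yields diagonal entries (1,1,1,1,1).

∂_2: C_2 → C_1 maps a triangle to the signed sum of its edges. For instance
  ∂PRT = RT − PT + PR,
  ∂QRS = RS − QS + QR.
The 12×6 boundary matrix has rank 6 and Smith normal form diag(1,1,1,1,1,1).

Computing H_k = (kernel of ∂_k) / (image of ∂_{k+1}):

  H_1: rank ker ∂_1 − rank ∂_2 = (12 − 5) − 6 = 1, and the invariant factors of ∂_2 are all 1, so H_1 ≅ Z.

H_1 ≅ Z.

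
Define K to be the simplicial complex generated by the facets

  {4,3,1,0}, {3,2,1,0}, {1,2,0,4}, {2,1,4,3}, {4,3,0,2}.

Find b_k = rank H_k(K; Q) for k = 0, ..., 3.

b_0 = 1, b_1 = 0, b_2 = 0, b_3 = 1.

K has 5 vertices, 10 edges, 10 triangles, 5 3-simplices.
rank ∂_0 = 0, rank ∂_1 = 4 ⇒ b_0 = 5 − 0 − 4 = 1; all invariant factors of ∂_1 are 1 so no torsion. So H_0 = Z.
rank ∂_1 = 4, rank ∂_2 = 6 ⇒ b_1 = 10 − 4 − 6 = 0; all invariant factors of ∂_2 are 1 so no torsion. So H_1 = 0.
rank ∂_2 = 6, rank ∂_3 = 4 ⇒ b_2 = 10 − 6 − 4 = 0; all invariant factors of ∂_3 are 1 so no torsion. So H_2 = 0.
rank ∂_3 = 4, rank ∂_4 = 0 ⇒ b_3 = 5 − 4 − 0 = 1. So H_3 = Z.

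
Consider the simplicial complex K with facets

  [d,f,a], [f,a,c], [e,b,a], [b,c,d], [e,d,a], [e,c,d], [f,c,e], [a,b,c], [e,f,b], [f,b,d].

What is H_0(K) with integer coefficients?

Take the total order a < b < c < d < e < f on the vertex set. Then K (dimension 2) consists of the simplices:

  0-simplices (6): a, b, c, d, e, f
  1-simplices (15): ab, ac, ad, ae, af, bc, bd, be, bf, cd, ce, cf, de, df, ef
  2-simplices (10): abc, abe, acf, ade, adf, bcd, bdf, bef, cde, cef

Hence C_0 ≅ Z^6, C_1 ≅ Z^15, C_2 ≅ Z^10.

The boundary map ∂_1: C_1 → C_0 sends each edge [p,q] (with p < q) to q − p. For instance
  ∂bd = d − b.
The resulting 6×15 matrix has rank 5, and its Smith normal form has invariant factors (1,1,1,1,1).

Boundary ∂_2: C_2 → C_1 maps a triangle to the signed sum of its edges. For instance
  ∂acf = cf − af + ac,
  ∂bdf = df − bf + bd.
As a 15×10 matrix over Z this has rank 10, with invariant factors (1,1,1,1,1,1,1,1,1,2).

Now H_k = ker ∂_k / im ∂_{k+1}, so:

  H_0: rank C_0 − rank ∂_1 = 6 − 5 = 1, and the invariant factors of ∂_1 are all 1, so H_0 ≅ Z.

H_0 ≅ Z.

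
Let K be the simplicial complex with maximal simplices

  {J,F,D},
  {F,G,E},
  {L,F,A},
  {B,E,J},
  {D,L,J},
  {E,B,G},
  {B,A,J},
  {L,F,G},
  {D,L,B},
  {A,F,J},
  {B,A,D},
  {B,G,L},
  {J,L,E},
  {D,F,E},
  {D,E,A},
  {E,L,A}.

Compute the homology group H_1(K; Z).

H_1 ≅ Z^2.

Fix the vertex order A < B < D < E < F < G < J < L and write every simplex with vertices in increasing order. Then dim K = 2 and the simplices of K are:

  0-simplices (8): A, B, D, E, F, G, J, L
  1-simplices (24): AB, AD, AE, AF, AJ, AL, BD, BE, BG, BJ, BL, DE, DF, DJ, DL, EF, EG, EJ, EL, FG, FJ, FL, GL, JL
  2-simplices (16): ABD, ABJ, ADE, AEL, AFJ, AFL, BDL, BEG, BEJ, BGL, DEF, DFJ, DJL, EFG, EJL, FGL

so the chain groups are C_0 ≅ Z^8, C_1 ≅ Z^24, C_2 ≅ Z^16.

∂_1: C_1 → C_0 sends each edge [p,q] (with p < q) to q − p. For instance
  ∂EG = G − E.
This gives a 8×24 integer matrix of rank 7; reducing to Smith normal form yields diagonal entries (1,1,1,1,1,1,1).

∂_2: C_2 → C_1 maps a triangle to the signed sum of its edges. For instance
  ∂FGL = GL − FL + FG,
  ∂BEG = EG − BG + BE.
This gives a 24×16 integer matrix of rank 15; reducing to Smith normal form yields diagonal entries (1,1,1,1,1,1,1,1,1,1,1,1,1,1,1).

From H_k ≅ ker(∂_k) / im(∂_{k+1}) we obtain:

  H_1: rank ker ∂_1 − rank ∂_2 = (24 − 7) − 15 = 2, and the invariant factors of ∂_2 are all 1, so H_1 ≅ Z^2.

(K is a triangulation of the torus T^2.)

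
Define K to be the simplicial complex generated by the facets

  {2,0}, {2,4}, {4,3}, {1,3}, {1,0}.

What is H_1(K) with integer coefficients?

Take the total order 0 < 1 < 2 < 3 < 4 on the vertex set. Then K (dimension 1) consists of the simplices:

  0-simplices (5): [0], [1], [2], [3], [4]
  1-simplices (5): [0,1], [0,2], [1,3], [2,4], [3,4]

Hence C_0 ≅ Z^5, C_1 ≅ Z^5.

∂_1: C_1 → C_0 maps an edge to its endpoints' difference, ∂[p,q] = q − p. For instance
  ∂[0,1] = [1] − [0].
The resulting 5×5 matrix has rank 4, and its Smith normal form has invariant factors (1,1,1,1).

From H_k ≅ ker(∂_k) / im(∂_{k+1}) we obtain:

  H_1: rank ker ∂_1 − rank ∂_2 = (5 − 4) − 0 = 1, and there is no ∂_2, so H_1 = Z.

H_1 ≅ Z.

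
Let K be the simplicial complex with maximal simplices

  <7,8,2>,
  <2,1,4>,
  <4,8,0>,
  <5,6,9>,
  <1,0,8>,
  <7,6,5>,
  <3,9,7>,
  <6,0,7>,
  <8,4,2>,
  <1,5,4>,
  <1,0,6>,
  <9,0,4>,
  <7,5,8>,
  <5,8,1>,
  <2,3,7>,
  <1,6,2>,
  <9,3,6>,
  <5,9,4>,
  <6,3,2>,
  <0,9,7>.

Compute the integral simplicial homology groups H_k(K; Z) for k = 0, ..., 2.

H_0 = Z,  H_1 = Z ⊕ Z/2,  H_2 = 0.

We work with the vertex ordering 0 < 1 < 2 < 3 < 4 < 5 < 6 < 7 < 8 < 9. The simplices of K, each written with vertices in increasing order, are:

  0-simplices (10): [0], [1], [2], [3], [4], [5], [6], [7], [8], [9]
  1-simplices (30): (30 of them)
  2-simplices (20): (20 of them)

so the chain groups are C_0 ≅ Z^10, C_1 ≅ Z^30, C_2 ≅ Z^20.

Boundary ∂_1: C_1 → C_0 maps an edge to its endpoints' difference, ∂[p,q] = q − p. For instance
  ∂[7,8] = [8] − [7].
The 10×30 boundary matrix has rank 9 and Smith normal form diag(1,1,1,1,1,1,1,1,1).

Boundary ∂_2: C_2 → C_1 acts by ∂[p,q,r] = [q,r] − [p,r] + [p,q]. For instance
  ∂[1,4,5] = [4,5] − [1,5] + [1,4],
  ∂[0,4,8] = [4,8] − [0,8] + [0,4].
The resulting 30×20 matrix has rank 20, and its Smith normal form has invariant factors (1,1,1,1,1,1,1,1,1,1,1,1,1,1,1,1,1,1,1,2).

Computing H_k = (kernel of ∂_k) / (image of ∂_{k+1}):

  H_0: rank C_0 − rank ∂_1 = 10 − 9 = 1, and the invariant factors of ∂_1 are all 1, so H_0 = Z.
  H_1: rank ker ∂_1 − rank ∂_2 = (30 − 9) − 20 = 1, and ∂_2 has invariant factor 2 > 1, so H_1 = Z ⊕ Z/2.
  H_2: rank ker ∂_2 − rank ∂_3 = (20 − 20) − 0 = 0, and there is no ∂_3, so H_2 = 0.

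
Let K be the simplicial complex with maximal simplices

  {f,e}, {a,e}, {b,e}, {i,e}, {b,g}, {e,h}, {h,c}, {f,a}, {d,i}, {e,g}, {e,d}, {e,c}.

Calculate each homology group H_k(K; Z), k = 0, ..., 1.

H_0 = Z,  H_1 = Z^4.

Take the total order a < b < c < d < e < f < g < h < i on the vertex set. Then K (dimension 1) consists of the simplices:

  0-simplices (9): a, b, c, d, e, f, g, h, i
  1-simplices (12): ae, af, be, bg, ce, ch, de, di, ef, eg, eh, ei

so the chain groups are C_0 ≅ Z^9, C_1 ≅ Z^12.

∂_1: C_1 → C_0 maps an edge to its endpoints' difference, ∂[p,q] = q − p. For instance
  ∂ei = i − e.
This gives a 9×12 integer matrix of rank 8; reducing to Smith normal form yields diagonal entries (1,1,1,1,1,1,1,1).

From H_k ≅ ker(∂_k) / im(∂_{k+1}) we obtain:

  H_0: rank C_0 − rank ∂_1 = 9 − 8 = 1, and the invariant factors of ∂_1 are all 1, so H_0 = Z.
  H_1: rank ker ∂_1 − rank ∂_2 = (12 − 8) − 0 = 4, and there is no ∂_2, so H_1 = Z^4.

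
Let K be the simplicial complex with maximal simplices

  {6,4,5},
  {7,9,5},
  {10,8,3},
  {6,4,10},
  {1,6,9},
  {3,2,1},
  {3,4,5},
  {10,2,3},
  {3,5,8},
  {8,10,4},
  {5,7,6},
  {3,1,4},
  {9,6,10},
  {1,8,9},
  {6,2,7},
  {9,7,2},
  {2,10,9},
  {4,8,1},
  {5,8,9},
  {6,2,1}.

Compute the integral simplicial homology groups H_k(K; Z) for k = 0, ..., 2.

H_0 ≅ Z,  H_1 ≅ Z ⊕ Z/2Z,  H_2 = 0.

We work with the vertex ordering 1 < 2 < 3 < 4 < 5 < 6 < 7 < 8 < 9 < 10. The simplices of K, each written with vertices in increasing order, are:

  0-simplices (10): [1], [2], [3], [4], [5], [6], [7], [8], [9], [10]
  1-simplices (30): (30 of them)
  2-simplices (20): (20 of them)

so the chain groups are C_0 ≅ Z^10, C_1 ≅ Z^30, C_2 ≅ Z^20.

The boundary map ∂_1: C_1 → C_0 sends each edge [p,q] (with p < q) to q − p.
This gives a 10×30 integer matrix of rank 9; reducing to Smith normal form yields diagonal entries (1,1,1,1,1,1,1,1,1).

∂_2: C_2 → C_1 sends each 2-simplex [p,q,r] to [q,r] − [p,r] + [p,q]. For instance
  ∂[3,8,10] = [8,10] − [3,10] + [3,8],
  ∂[1,8,9] = [8,9] − [1,9] + [1,8].
This gives a 30×20 integer matrix of rank 20; reducing to Smith normal form yields diagonal entries (1,1,1,1,1,1,1,1,1,1,1,1,1,1,1,1,1,1,1,2).

Reading off H_k = ker ∂_k / im ∂_{k+1}:

  H_0: rank C_0 − rank ∂_1 = 10 − 9 = 1, and the invariant factors of ∂_1 are all 1, so H_0 ≅ Z.
  H_1: rank ker ∂_1 − rank ∂_2 = (30 − 9) − 20 = 1, and ∂_2 has invariant factor 2 > 1, so H_1 ≅ Z ⊕ Z/2Z.
  H_2: rank ker ∂_2 − rank ∂_3 = (20 − 20) − 0 = 0, and there is no ∂_3, so H_2 ≅ 0.

As a check, the Euler characteristic is 10 − 30 + 20 = 0, which agrees with 1 − 1 + 0 = 0.
(K is a triangulation of the Klein bottle.)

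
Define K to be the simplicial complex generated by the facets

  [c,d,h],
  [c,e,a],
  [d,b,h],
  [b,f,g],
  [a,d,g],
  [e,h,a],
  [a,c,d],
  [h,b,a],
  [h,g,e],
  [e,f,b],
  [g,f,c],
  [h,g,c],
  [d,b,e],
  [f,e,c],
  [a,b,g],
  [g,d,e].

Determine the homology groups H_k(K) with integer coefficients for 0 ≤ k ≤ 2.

Take the total order a < b < c < d < e < f < g < h on the vertex set. Then K (dimension 2) consists of the simplices:

  0-simplices (8): a, b, c, d, e, f, g, h
  1-simplices (24): ab, ac, ad, ae, ag, ah, bd, be, bf, bg, bh, cd, ce, cf, cg, ch, de, dg, dh, ef, eg, eh, fg, gh
  2-simplices (16): abg, abh, acd, ace, adg, aeh, bde, bdh, bef, bfg, cdh, cef, cfg, cgh, deg, egh

giving chain groups C_0 ≅ Z^8, C_1 ≅ Z^24, C_2 ≅ Z^16.

∂_1: C_1 → C_0 is given by ∂[p,q] = [q] − [p].
The 8×24 boundary matrix has rank 7 and Smith normal form diag(1,1,1,1,1,1,1).

∂_2: C_2 → C_1 sends each 2-simplex [p,q,r] to [q,r] − [p,r] + [p,q]. For instance
  ∂cfg = fg − cg + cf,
  ∂acd = cd − ad + ac.
The 24×16 boundary matrix has rank 15 and Smith normal form diag(1,1,1,1,1,1,1,1,1,1,1,1,1,1,1).

Reading off H_k = ker ∂_k / im ∂_{k+1}:

  H_0: rank C_0 − rank ∂_1 = 8 − 7 = 1, and the invariant factors of ∂_1 are all 1, so H_0 ≅ Z.
  H_1: rank ker ∂_1 − rank ∂_2 = (24 − 7) − 15 = 2, and the invariant factors of ∂_2 are all 1, so H_1 ≅ Z^2.
  H_2: rank ker ∂_2 − rank ∂_3 = (16 − 15) − 0 = 1, and there is no ∂_3, so H_2 ≅ Z.

H_0 = Z,  H_1 = Z^2,  H_2 = Z.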